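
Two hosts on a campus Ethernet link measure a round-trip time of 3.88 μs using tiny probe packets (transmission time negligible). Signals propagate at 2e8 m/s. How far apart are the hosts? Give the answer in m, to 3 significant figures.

One-way propagation = RTT/2 = 1.94 μs.
d = s × t = 200000000 × 1.94e-06 = 388 m.

388 m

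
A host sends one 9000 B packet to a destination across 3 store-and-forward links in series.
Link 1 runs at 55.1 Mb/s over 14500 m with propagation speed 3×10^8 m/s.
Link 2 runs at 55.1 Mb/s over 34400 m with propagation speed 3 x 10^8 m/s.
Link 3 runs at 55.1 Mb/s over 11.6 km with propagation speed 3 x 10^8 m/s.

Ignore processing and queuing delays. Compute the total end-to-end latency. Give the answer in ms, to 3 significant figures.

4.12 ms

L = 9000 × 8 = 72000 bits.
Transmission delay per hop = L/R = 72000/55100000 = 1.30672 ms; 3 hops → 3.92015 ms.
Propagation delays (d/s per hop): 0.0483333, 0.114667, 0.0386667 ms; sum = 0.201667 ms.
End-to-end = 4.12 ms.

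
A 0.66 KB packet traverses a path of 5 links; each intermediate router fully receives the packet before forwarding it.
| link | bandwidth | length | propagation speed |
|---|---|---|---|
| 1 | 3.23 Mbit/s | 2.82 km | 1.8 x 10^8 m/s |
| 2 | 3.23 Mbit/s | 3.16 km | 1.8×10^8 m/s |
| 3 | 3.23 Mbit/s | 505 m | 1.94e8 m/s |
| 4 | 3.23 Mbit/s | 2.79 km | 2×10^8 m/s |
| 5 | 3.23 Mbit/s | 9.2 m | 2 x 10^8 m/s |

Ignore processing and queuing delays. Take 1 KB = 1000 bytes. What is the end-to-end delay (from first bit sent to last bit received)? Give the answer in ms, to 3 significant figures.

8.22 ms

L = 5280 bits.
Transmission delay per hop = L/R = 5280/3230000 = 1.63467 ms; 5 hops → 8.17337 ms.
Propagation delays (d/s per hop): 0.0156667, 0.0175556, 0.00260309, 0.01395, 4.6e-05 ms; sum = 0.0498213 ms.
End-to-end = 8.22 ms.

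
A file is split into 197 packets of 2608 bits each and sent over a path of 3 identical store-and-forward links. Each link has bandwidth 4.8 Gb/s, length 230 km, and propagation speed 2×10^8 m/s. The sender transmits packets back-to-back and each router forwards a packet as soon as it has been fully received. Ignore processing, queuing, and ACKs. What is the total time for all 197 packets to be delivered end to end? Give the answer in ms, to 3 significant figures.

3.56 ms

Per-hop transmission t_tx = L/R = 2608/4800000000 = 0.000543333 ms.
Per-hop propagation t_prop = 230000/200000000 = 1.15 ms.
Pipeline fill: first packet needs 3·t_tx to clear all hops; remaining 196 packets each add one t_tx.
Total = (3+197-1)·t_tx + 3·t_prop = 199·0.000543333 + 3·1.15 = 3.56 ms.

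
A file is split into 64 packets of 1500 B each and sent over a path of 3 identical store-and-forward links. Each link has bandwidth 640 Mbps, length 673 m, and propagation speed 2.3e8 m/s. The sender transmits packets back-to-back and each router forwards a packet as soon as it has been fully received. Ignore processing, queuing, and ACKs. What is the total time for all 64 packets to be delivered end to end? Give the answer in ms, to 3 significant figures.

1.25 ms

Per-hop transmission t_tx = L/R = 12000/640000000 = 0.01875 ms.
Per-hop propagation t_prop = 673/2.3e+08 = 0.00292609 ms.
Pipeline fill: first packet needs 3·t_tx to clear all hops; remaining 63 packets each add one t_tx.
Total = (3+64-1)·t_tx + 3·t_prop = 66·0.01875 + 3·0.00292609 = 1.25 ms.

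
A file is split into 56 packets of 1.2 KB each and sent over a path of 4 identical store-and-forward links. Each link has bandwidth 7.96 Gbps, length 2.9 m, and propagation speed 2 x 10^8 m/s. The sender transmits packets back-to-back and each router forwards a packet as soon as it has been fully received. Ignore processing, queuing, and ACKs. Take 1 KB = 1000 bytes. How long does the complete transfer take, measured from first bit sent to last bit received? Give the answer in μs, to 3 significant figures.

Per-hop transmission t_tx = L/R = 9600/7960000000 = 1.20603 μs.
Per-hop propagation t_prop = 2.9/200000000 = 0.0145 μs.
Pipeline fill: first packet needs 4·t_tx to clear all hops; remaining 55 packets each add one t_tx.
Total = (4+56-1)·t_tx + 4·t_prop = 59·1.20603 + 4·0.0145 = 71.2 μs.

71.2 μs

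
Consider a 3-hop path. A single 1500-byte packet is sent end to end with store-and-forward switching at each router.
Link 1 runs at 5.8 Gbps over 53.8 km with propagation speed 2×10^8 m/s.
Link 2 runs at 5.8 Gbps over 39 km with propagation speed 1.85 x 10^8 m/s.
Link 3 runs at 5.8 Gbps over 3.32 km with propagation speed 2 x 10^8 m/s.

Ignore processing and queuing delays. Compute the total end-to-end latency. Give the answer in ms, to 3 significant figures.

L = 1500 × 8 = 12000 bits.
Transmission delay per hop = L/R = 12000/5800000000 = 0.00206897 ms; 3 hops → 0.0062069 ms.
Propagation delays (d/s per hop): 0.269, 0.210811, 0.0166 ms; sum = 0.496411 ms.
End-to-end = 0.503 ms.

0.503 ms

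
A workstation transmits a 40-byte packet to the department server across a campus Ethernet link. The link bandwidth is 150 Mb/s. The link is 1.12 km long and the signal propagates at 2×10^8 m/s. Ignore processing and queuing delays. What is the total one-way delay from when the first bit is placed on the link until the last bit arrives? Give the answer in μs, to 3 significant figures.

L = 40 × 8 = 320 bits.
Transmission delay = L/R = 320 / 150000000 = 2.13333 μs.
Propagation delay = d/s = 1120 m / 200000000 m/s = 5.6 μs.
Total = 7.73 μs.

7.73 μs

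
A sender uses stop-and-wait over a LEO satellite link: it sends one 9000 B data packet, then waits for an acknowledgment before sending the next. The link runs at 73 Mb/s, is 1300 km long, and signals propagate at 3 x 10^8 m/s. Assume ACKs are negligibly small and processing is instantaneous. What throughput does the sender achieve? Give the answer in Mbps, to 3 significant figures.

7.46 Mbps

t_tx = L/R = 72000/73000000 = 0.000986301 s.
t_prop = 1300000/300000000 = 0.00433333 s; RTT = 0.00866667 s.
Cycle = t_tx + RTT = 0.00965297 s.
Throughput = L / cycle = 72000 / 0.00965297 = 7.46 Mbps.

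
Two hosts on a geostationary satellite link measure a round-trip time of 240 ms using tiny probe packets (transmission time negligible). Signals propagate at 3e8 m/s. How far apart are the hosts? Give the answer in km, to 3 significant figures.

36000 km

One-way propagation = RTT/2 = 120 ms.
d = s × t = 300000000 × 0.12 = 36000 km.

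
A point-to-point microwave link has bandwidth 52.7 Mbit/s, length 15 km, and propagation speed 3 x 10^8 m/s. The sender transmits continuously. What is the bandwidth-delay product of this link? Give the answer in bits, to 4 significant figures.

2635 bits

Propagation delay = 15000 / 300000000 = 5e-05 s.
BDP = R × t_prop = 52700000 × 5e-05 = 2635 bits.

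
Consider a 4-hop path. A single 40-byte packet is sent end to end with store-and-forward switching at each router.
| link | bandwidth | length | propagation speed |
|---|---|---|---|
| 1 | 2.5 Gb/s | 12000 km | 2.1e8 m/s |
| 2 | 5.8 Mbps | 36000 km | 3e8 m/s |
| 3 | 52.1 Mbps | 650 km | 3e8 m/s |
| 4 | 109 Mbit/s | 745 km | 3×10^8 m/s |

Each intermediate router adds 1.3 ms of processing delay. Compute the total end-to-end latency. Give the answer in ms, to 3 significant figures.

L = 40 × 8 = 320 bits.
Transmission delays (L/R per hop): 0.000128, 0.0551724, 0.00614203, 0.00293578 ms; sum = 0.0643782 ms.
Propagation delays (d/s per hop): 57.1429, 120, 2.16667, 2.48333 ms; sum = 181.793 ms.
Processing at 3 router(s): 3 × 1.3 ms = 3.9 ms.
End-to-end = 186 ms.

186 ms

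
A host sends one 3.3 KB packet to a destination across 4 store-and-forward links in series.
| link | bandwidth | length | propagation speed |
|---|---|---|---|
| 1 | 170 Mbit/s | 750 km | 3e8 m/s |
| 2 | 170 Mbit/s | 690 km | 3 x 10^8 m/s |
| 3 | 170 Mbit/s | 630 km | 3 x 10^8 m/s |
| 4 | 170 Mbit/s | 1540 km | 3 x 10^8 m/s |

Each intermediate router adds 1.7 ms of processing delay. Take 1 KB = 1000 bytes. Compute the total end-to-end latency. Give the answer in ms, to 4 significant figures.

L = 26400 bits.
Transmission delay per hop = L/R = 26400/170000000 = 0.155294 ms; 4 hops → 0.621176 ms.
Propagation delays (d/s per hop): 2.5, 2.3, 2.1, 5.13333 ms; sum = 12.0333 ms.
Processing at 3 router(s): 3 × 1.7 ms = 5.1 ms.
End-to-end = 17.75 ms.

17.75 ms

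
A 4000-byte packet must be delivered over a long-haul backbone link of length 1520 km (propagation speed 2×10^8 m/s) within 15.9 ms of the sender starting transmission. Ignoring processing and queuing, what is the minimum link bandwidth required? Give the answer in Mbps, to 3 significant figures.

3.86 Mbps

L = 32000 bits.
Propagation delay = 1520000 / 200000000 = 7.6 ms.
Transmission budget = 15.9 − 7.6 = 8.3 ms.
R ≥ L / t_tx = 32000 bits / 0.0083 s = 3.86 Mbps.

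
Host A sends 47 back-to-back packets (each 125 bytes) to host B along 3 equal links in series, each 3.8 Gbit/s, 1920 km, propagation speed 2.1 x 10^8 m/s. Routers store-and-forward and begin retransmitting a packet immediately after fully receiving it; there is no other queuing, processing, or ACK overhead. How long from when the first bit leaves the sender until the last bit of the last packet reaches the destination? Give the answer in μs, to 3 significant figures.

Per-hop transmission t_tx = L/R = 1000/3800000000 = 0.263158 μs.
Per-hop propagation t_prop = 1920000/210000000 = 9142.86 μs.
Pipeline fill: first packet needs 3·t_tx to clear all hops; remaining 46 packets each add one t_tx.
Total = (3+47-1)·t_tx + 3·t_prop = 49·0.263158 + 3·9142.86 = 27400 μs.

27400 μs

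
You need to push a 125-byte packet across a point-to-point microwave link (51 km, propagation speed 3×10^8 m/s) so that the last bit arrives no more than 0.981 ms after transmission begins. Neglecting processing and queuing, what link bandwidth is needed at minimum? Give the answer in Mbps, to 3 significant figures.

1.23 Mbps

L = 1000 bits.
Propagation delay = 51000 / 300000000 = 0.17 ms.
Transmission budget = 0.981 − 0.17 = 0.811 ms.
R ≥ L / t_tx = 1000 bits / 0.000811 s = 1.23 Mbps.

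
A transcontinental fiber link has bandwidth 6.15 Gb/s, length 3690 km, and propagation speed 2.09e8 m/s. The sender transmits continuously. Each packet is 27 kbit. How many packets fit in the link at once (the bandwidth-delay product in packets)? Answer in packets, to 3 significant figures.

Propagation delay = 3690000 / 209000000 = 0.0176555 s.
BDP = R × t_prop = 6150000000 × 0.0176555 = 108581000 bits.
In packets of 27000 bits: 4020 packets.

4020 packets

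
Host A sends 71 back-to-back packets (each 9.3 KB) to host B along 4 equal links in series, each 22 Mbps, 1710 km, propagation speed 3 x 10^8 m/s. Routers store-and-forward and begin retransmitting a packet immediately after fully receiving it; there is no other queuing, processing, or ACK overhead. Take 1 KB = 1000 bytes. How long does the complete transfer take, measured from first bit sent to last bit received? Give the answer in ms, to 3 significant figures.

273 ms

Per-hop transmission t_tx = L/R = 74400/22000000 = 3.38182 ms.
Per-hop propagation t_prop = 1710000/300000000 = 5.7 ms.
Pipeline fill: first packet needs 4·t_tx to clear all hops; remaining 70 packets each add one t_tx.
Total = (4+71-1)·t_tx + 4·t_prop = 74·3.38182 + 4·5.7 = 273 ms.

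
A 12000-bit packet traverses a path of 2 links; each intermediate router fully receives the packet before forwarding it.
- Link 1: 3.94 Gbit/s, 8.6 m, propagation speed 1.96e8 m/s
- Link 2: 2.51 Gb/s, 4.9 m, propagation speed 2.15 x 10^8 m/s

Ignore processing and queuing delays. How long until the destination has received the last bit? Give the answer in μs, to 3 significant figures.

Transmission delays (L/R per hop): 3.04569, 4.78088 μs; sum = 7.82656 μs.
Propagation delays (d/s per hop): 0.0438776, 0.0227907 μs; sum = 0.0666682 μs.
End-to-end = 7.89 μs.

7.89 μs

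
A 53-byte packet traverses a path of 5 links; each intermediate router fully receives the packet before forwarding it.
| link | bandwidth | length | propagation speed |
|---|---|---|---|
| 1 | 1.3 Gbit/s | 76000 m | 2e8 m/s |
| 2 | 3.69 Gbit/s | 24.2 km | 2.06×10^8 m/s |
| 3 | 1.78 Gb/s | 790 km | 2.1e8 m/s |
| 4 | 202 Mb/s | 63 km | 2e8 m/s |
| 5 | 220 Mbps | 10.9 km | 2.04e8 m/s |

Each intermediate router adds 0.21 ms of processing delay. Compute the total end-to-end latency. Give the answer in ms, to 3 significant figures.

5.47 ms

L = 53 × 8 = 424 bits.
Transmission delays (L/R per hop): 0.000326154, 0.000114905, 0.000238202, 0.00209901, 0.00192727 ms; sum = 0.00470554 ms.
Propagation delays (d/s per hop): 0.38, 0.117476, 3.7619, 0.315, 0.0534314 ms; sum = 4.62781 ms.
Processing at 4 router(s): 4 × 0.21 ms = 0.84 ms.
End-to-end = 5.47 ms.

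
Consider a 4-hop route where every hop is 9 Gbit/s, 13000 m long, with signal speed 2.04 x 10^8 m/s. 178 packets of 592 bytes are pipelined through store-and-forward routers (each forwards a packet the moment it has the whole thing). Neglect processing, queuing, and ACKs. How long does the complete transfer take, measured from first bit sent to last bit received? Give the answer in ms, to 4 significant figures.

0.3501 ms

Per-hop transmission t_tx = L/R = 4736/9000000000 = 0.000526222 ms.
Per-hop propagation t_prop = 13000/204000000 = 0.0637255 ms.
Pipeline fill: first packet needs 4·t_tx to clear all hops; remaining 177 packets each add one t_tx.
Total = (4+178-1)·t_tx + 4·t_prop = 181·0.000526222 + 4·0.0637255 = 0.3501 ms.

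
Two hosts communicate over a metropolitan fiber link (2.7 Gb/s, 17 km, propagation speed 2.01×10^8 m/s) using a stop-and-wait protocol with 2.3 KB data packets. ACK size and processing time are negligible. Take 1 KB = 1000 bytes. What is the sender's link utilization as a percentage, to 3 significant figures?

t_tx = L/R = 18400/2700000000 = 6.81481e-06 s.
t_prop = 17000/2.01e+08 = 8.45771e-05 s; RTT = 0.000169154 s.
Cycle = t_tx + RTT = 0.000175969 s.
Utilization = t_tx / cycle = 6.81481e-06/0.000175969 = 3.87 %.

3.87 %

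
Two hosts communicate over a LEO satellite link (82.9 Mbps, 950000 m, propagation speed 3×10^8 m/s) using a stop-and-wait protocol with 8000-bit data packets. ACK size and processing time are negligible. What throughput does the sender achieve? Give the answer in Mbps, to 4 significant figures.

t_tx = L/R = 8000/82900000 = 9.65018e-05 s.
t_prop = 950000/300000000 = 0.00316667 s; RTT = 0.00633333 s.
Cycle = t_tx + RTT = 0.00642984 s.
Throughput = L / cycle = 8000 / 0.00642984 = 1.244 Mbps.

1.244 Mbps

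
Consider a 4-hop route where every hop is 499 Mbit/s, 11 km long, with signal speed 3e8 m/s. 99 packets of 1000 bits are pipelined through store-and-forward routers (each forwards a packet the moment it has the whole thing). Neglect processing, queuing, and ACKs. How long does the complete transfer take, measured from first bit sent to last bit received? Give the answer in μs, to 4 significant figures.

Per-hop transmission t_tx = L/R = 1000/499000000 = 2.00401 μs.
Per-hop propagation t_prop = 11000/300000000 = 36.6667 μs.
Pipeline fill: first packet needs 4·t_tx to clear all hops; remaining 98 packets each add one t_tx.
Total = (4+99-1)·t_tx + 4·t_prop = 102·2.00401 + 4·36.6667 = 351.1 μs.

351.1 μs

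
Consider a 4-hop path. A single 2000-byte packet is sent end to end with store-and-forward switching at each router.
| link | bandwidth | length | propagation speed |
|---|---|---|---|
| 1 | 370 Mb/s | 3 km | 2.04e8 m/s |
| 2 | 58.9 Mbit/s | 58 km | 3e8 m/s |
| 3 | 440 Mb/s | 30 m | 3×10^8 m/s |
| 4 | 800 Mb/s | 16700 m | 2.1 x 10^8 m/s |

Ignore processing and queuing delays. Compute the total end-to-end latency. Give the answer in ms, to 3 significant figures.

0.659 ms

L = 2000 × 8 = 16000 bits.
Transmission delays (L/R per hop): 0.0432432, 0.271647, 0.0363636, 0.02 ms; sum = 0.371254 ms.
Propagation delays (d/s per hop): 0.0147059, 0.193333, 0.0001, 0.0795238 ms; sum = 0.287663 ms.
End-to-end = 0.659 ms.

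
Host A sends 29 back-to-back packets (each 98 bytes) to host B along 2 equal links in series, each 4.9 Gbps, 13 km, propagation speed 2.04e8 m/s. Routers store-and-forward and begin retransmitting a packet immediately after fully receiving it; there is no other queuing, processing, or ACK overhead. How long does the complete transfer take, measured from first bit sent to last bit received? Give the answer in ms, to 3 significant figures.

0.132 ms

Per-hop transmission t_tx = L/R = 784/4900000000 = 0.00016 ms.
Per-hop propagation t_prop = 13000/204000000 = 0.0637255 ms.
Pipeline fill: first packet needs 2·t_tx to clear all hops; remaining 28 packets each add one t_tx.
Total = (2+29-1)·t_tx + 2·t_prop = 30·0.00016 + 2·0.0637255 = 0.132 ms.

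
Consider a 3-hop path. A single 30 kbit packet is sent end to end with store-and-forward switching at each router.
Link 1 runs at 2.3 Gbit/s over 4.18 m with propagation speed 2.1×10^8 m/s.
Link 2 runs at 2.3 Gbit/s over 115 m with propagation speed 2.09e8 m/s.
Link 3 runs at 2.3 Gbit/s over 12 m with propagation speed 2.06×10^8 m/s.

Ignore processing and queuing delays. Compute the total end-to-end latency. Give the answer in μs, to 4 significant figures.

39.76 μs

L = 30000 bits.
Transmission delay per hop = L/R = 30000/2300000000 = 13.0435 μs; 3 hops → 39.1304 μs.
Propagation delays (d/s per hop): 0.0199048, 0.550239, 0.0582524 μs; sum = 0.628396 μs.
End-to-end = 39.76 μs.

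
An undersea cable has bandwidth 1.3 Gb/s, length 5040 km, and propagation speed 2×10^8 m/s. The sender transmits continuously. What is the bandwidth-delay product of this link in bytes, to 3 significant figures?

Propagation delay = 5040000 / 200000000 = 0.0252 s.
BDP = R × t_prop = 1300000000 × 0.0252 = 32760000 bits.
In bytes: 32760000/8 = 4100000 bytes.

4100000 bytes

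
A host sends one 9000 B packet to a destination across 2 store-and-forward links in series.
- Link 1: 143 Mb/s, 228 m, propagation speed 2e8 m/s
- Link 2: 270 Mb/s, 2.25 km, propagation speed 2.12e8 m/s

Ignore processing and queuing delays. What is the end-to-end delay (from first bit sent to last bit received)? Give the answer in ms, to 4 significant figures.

0.7819 ms

L = 9000 × 8 = 72000 bits.
Transmission delays (L/R per hop): 0.503497, 0.266667 ms; sum = 0.770163 ms.
Propagation delays (d/s per hop): 0.00114, 0.0106132 ms; sum = 0.0117532 ms.
End-to-end = 0.7819 ms.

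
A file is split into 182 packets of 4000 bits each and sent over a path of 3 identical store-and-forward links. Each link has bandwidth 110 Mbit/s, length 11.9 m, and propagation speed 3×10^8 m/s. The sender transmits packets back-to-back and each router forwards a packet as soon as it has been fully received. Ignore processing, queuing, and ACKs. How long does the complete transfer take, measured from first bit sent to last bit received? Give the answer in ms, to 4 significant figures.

Per-hop transmission t_tx = L/R = 4000/110000000 = 0.0363636 ms.
Per-hop propagation t_prop = 11.9/300000000 = 3.96667e-05 ms.
Pipeline fill: first packet needs 3·t_tx to clear all hops; remaining 181 packets each add one t_tx.
Total = (3+182-1)·t_tx + 3·t_prop = 184·0.0363636 + 3·3.96667e-05 = 6.691 ms.

6.691 ms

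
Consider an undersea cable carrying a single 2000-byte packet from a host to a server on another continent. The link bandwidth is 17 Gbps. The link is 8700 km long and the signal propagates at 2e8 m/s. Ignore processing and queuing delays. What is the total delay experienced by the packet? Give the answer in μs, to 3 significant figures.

43500 μs

L = 2000 × 8 = 16000 bits.
Transmission delay = L/R = 16000 / 17000000000 = 0.941176 μs.
Propagation delay = d/s = 8700000 m / 200000000 m/s = 43500 μs.
Total = 43500 μs.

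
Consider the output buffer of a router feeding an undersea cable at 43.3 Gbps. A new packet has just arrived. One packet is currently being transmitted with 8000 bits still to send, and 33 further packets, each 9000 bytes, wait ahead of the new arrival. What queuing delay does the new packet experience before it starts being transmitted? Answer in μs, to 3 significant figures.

Each queued packet: L/R = 72000/43300000000 = 1.66282 μs.
33 queued → 54.873 μs.
Plus remaining 8000 bits of current packet: 0.184758 μs.
Queuing delay = 55.1 μs.

55.1 μs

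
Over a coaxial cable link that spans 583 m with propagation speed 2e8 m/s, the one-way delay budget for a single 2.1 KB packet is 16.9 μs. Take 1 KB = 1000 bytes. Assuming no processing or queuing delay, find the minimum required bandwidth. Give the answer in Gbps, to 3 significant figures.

L = 16800 bits.
Propagation delay = 583 / 200000000 = 2.915 μs.
Transmission budget = 16.9 − 2.915 = 13.985 μs.
R ≥ L / t_tx = 16800 bits / 1.3985e-05 s = 1.20 Gbps.

1.20 Gbps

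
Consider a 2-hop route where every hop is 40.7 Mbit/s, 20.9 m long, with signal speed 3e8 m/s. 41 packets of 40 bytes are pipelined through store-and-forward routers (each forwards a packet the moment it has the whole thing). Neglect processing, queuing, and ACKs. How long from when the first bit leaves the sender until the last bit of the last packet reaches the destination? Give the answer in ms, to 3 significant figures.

0.330 ms

Per-hop transmission t_tx = L/R = 320/40700000 = 0.00786241 ms.
Per-hop propagation t_prop = 20.9/300000000 = 6.96667e-05 ms.
Pipeline fill: first packet needs 2·t_tx to clear all hops; remaining 40 packets each add one t_tx.
Total = (2+41-1)·t_tx + 2·t_prop = 42·0.00786241 + 2·6.96667e-05 = 0.330 ms.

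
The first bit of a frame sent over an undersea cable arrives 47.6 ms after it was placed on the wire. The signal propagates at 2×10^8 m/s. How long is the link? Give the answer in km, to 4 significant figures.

d = s × t_prop = 200000000 × 0.0476 = 9520 km.

9520 km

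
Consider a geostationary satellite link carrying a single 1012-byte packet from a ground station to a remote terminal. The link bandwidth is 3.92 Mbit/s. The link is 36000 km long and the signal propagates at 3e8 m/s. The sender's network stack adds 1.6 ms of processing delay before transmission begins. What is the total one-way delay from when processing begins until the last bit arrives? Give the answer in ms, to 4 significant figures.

L = 1012 × 8 = 8096 bits.
Transmission delay = L/R = 8096 / 3920000 = 2.06531 ms.
Propagation delay = d/s = 36000000 m / 300000000 m/s = 120 ms.
Plus processing delay 1.6 ms = 1.6 ms.
Total = 123.7 ms.

123.7 ms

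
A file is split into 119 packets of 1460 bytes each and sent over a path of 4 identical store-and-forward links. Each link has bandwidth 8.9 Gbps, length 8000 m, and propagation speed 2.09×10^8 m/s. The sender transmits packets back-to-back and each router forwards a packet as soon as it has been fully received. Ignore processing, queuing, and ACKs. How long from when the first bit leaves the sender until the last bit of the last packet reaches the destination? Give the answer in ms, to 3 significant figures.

0.313 ms

Per-hop transmission t_tx = L/R = 11680/8900000000 = 0.00131236 ms.
Per-hop propagation t_prop = 8000/209000000 = 0.0382775 ms.
Pipeline fill: first packet needs 4·t_tx to clear all hops; remaining 118 packets each add one t_tx.
Total = (4+119-1)·t_tx + 4·t_prop = 122·0.00131236 + 4·0.0382775 = 0.313 ms.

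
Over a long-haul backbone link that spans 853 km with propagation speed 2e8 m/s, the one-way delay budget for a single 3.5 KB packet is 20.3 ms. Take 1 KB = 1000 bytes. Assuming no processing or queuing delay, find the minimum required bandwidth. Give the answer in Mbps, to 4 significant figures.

1.746 Mbps

L = 28000 bits.
Propagation delay = 853000 / 200000000 = 4.265 ms.
Transmission budget = 20.3 − 4.265 = 16.035 ms.
R ≥ L / t_tx = 28000 bits / 0.016035 s = 1.746 Mbps.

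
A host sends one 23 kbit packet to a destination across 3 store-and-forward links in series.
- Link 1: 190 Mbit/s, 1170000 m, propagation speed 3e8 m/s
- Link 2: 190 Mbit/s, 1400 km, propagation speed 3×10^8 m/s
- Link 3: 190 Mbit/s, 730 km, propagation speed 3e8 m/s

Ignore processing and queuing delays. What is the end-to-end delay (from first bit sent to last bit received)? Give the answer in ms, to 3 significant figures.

11.4 ms

L = 23000 bits.
Transmission delay per hop = L/R = 23000/190000000 = 0.121053 ms; 3 hops → 0.363158 ms.
Propagation delays (d/s per hop): 3.9, 4.66667, 2.43333 ms; sum = 11 ms.
End-to-end = 11.4 ms.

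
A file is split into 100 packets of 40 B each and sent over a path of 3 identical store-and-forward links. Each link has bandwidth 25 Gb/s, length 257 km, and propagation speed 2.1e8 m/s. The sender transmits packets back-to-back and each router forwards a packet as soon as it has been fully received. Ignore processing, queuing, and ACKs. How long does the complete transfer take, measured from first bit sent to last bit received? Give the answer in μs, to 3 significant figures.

3670 μs

Per-hop transmission t_tx = L/R = 320/25000000000 = 0.0128 μs.
Per-hop propagation t_prop = 257000/210000000 = 1223.81 μs.
Pipeline fill: first packet needs 3·t_tx to clear all hops; remaining 99 packets each add one t_tx.
Total = (3+100-1)·t_tx + 3·t_prop = 102·0.0128 + 3·1223.81 = 3670 μs.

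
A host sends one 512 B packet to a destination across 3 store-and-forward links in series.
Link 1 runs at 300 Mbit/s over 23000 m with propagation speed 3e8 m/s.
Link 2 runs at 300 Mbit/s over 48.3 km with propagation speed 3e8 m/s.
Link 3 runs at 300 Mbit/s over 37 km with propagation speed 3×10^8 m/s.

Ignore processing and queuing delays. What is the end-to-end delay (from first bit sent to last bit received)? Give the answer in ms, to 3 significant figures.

L = 512 × 8 = 4096 bits.
Transmission delay per hop = L/R = 4096/300000000 = 0.0136533 ms; 3 hops → 0.04096 ms.
Propagation delays (d/s per hop): 0.0766667, 0.161, 0.123333 ms; sum = 0.361 ms.
End-to-end = 0.402 ms.

0.402 ms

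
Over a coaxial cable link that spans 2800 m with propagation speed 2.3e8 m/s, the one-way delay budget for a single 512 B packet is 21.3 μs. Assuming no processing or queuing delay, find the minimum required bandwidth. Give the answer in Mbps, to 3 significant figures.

L = 4096 bits.
Propagation delay = 2800 / 2.3e+08 = 12.1739 μs.
Transmission budget = 21.3 − 12.1739 = 9.12609 μs.
R ≥ L / t_tx = 4096 bits / 9.12609e-06 s = 449 Mbps.

449 Mbps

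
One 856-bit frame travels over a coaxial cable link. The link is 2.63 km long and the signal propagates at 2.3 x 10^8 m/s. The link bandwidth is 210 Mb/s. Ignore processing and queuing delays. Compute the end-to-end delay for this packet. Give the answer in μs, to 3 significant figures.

Transmission delay = L/R = 856 / 210000000 = 4.07619 μs.
Propagation delay = d/s = 2630 m / 2.3e+08 m/s = 11.4348 μs.
Total = 15.5 μs.

15.5 μs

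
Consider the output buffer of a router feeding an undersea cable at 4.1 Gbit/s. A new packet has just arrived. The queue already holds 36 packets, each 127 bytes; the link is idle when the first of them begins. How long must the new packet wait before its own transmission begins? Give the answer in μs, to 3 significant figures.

8.92 μs

Each queued packet: L/R = 1016/4.1e+09 = 0.247805 μs.
36 queued → 8.92098 μs.
Queuing delay = 8.92 μs.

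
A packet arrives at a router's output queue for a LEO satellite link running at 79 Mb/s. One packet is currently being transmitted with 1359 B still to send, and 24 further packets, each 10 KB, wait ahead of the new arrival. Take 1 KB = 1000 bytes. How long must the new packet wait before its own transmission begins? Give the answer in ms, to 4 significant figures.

24.44 ms

Each queued packet: L/R = 80000/79000000 = 1.01266 ms.
24 queued → 24.3038 ms.
Plus remaining 10872 bits of current packet: 0.13762 ms.
Queuing delay = 24.44 ms.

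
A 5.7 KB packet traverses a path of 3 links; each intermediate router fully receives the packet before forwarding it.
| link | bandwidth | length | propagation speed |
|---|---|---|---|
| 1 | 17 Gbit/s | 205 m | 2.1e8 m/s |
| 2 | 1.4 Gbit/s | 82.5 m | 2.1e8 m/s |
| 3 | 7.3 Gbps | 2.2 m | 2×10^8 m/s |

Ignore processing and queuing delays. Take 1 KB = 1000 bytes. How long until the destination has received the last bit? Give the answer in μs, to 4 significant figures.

42.88 μs

L = 45600 bits.
Transmission delays (L/R per hop): 2.68235, 32.5714, 6.24658 μs; sum = 41.5004 μs.
Propagation delays (d/s per hop): 0.97619, 0.392857, 0.011 μs; sum = 1.38005 μs.
End-to-end = 42.88 μs.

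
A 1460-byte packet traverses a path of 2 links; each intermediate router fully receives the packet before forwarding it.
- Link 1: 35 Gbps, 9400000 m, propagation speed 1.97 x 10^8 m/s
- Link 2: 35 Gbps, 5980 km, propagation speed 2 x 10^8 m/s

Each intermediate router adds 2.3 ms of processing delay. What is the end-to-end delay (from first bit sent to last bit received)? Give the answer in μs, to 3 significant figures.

79900 μs

L = 1460 × 8 = 11680 bits.
Transmission delay per hop = L/R = 11680/35000000000 = 0.333714 μs; 2 hops → 0.667429 μs.
Propagation delays (d/s per hop): 47715.7, 29900 μs; sum = 77615.7 μs.
Processing at 1 router(s): 1 × 2.3 ms = 2300 μs.
End-to-end = 79900 μs.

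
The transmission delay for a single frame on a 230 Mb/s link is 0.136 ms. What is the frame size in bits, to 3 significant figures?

31300 bits

L = R × t_tx = 230000000 b/s × 0.000136 s = 31280 bits.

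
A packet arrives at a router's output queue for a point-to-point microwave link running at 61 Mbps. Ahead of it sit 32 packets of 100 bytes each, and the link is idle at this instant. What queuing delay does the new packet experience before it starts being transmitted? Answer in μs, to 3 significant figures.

420 μs

Each queued packet: L/R = 800/61000000 = 13.1148 μs.
32 queued → 419.672 μs.
Queuing delay = 420 μs.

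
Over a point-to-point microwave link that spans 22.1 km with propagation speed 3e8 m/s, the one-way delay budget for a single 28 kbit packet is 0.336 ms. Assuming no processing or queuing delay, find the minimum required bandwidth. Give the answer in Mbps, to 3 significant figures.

107 Mbps

Propagation delay = 22100 / 300000000 = 0.0736667 ms.
Transmission budget = 0.336 − 0.0736667 = 0.262333 ms.
R ≥ L / t_tx = 28000 bits / 0.000262333 s = 107 Mbps.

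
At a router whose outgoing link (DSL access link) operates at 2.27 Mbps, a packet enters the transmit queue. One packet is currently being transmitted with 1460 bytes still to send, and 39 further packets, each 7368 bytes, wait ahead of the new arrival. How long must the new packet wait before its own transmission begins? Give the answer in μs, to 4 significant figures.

1018000 μs

Each queued packet: L/R = 58944/2270000 = 25966.5 μs.
39 queued → 1012690 μs.
Plus remaining 11680 bits of current packet: 5145.37 μs.
Queuing delay = 1018000 μs.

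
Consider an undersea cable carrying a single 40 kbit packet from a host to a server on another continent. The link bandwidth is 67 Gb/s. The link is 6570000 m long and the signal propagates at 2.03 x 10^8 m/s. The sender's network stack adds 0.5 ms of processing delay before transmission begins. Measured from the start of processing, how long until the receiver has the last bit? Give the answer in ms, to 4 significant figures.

32.87 ms

L = 40000 bits.
Transmission delay = L/R = 40000 / 67000000000 = 0.000597015 ms.
Propagation delay = d/s = 6570000 m / 2.03e+08 m/s = 32.3645 ms.
Plus processing delay 0.5 ms = 0.5 ms.
Total = 32.87 ms.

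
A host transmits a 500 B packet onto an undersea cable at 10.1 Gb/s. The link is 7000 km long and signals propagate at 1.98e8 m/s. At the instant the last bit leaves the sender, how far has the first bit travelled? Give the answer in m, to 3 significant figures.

t_tx = L/R = 4000/10100000000 = 3.9604e-07 s.
Distance = s × t_tx = 198000000 × 3.9604e-07 = 78.4 m.

78.4 m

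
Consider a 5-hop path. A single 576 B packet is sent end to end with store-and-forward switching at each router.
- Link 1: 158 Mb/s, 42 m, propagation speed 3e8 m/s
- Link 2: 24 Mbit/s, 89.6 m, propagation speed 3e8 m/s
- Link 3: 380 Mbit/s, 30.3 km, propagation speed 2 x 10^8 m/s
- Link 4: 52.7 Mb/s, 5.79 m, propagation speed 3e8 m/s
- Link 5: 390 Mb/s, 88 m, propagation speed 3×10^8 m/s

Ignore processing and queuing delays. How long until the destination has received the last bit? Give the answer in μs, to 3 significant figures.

485 μs

L = 576 × 8 = 4608 bits.
Transmission delays (L/R per hop): 29.1646, 192, 12.1263, 87.4383, 11.8154 μs; sum = 332.545 μs.
Propagation delays (d/s per hop): 0.14, 0.298667, 151.5, 0.0193, 0.293333 μs; sum = 152.251 μs.
End-to-end = 485 μs.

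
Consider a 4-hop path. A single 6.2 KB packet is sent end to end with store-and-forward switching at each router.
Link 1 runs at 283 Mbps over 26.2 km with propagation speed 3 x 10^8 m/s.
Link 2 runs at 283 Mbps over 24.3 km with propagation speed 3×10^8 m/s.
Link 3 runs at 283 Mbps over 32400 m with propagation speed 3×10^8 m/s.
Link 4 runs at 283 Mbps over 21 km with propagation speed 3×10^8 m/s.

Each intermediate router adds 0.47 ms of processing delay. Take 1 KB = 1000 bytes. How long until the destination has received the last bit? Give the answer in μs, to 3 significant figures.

L = 49600 bits.
Transmission delay per hop = L/R = 49600/283000000 = 175.265 μs; 4 hops → 701.06 μs.
Propagation delays (d/s per hop): 87.3333, 81, 108, 70 μs; sum = 346.333 μs.
Processing at 3 router(s): 3 × 0.47 ms = 1410 μs.
End-to-end = 2460 μs.

2460 μs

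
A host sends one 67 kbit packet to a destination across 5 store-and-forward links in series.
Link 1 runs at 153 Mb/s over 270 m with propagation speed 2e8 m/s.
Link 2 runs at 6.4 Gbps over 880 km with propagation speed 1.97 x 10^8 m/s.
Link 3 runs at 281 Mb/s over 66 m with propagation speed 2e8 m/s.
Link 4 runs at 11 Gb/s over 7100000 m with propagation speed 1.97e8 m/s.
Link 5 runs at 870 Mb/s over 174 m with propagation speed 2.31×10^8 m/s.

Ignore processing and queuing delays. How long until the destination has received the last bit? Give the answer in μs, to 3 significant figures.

L = 67000 bits.
Transmission delays (L/R per hop): 437.908, 10.4688, 238.434, 6.09091, 77.0115 μs; sum = 769.914 μs.
Propagation delays (d/s per hop): 1.35, 4467.01, 0.33, 36040.6, 0.753247 μs; sum = 40510 μs.
End-to-end = 41300 μs.

41300 μs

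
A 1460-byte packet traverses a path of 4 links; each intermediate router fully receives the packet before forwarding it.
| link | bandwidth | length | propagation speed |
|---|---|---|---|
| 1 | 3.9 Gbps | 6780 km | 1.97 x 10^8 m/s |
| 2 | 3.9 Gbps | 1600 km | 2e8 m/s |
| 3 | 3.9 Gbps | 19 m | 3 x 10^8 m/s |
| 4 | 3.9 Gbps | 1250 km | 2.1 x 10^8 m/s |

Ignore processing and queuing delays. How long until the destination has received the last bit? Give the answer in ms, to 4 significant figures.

L = 1460 × 8 = 11680 bits.
Transmission delay per hop = L/R = 11680/3900000000 = 0.00299487 ms; 4 hops → 0.0119795 ms.
Propagation delays (d/s per hop): 34.4162, 8, 6.33333e-05, 5.95238 ms; sum = 48.3687 ms.
End-to-end = 48.38 ms.

48.38 ms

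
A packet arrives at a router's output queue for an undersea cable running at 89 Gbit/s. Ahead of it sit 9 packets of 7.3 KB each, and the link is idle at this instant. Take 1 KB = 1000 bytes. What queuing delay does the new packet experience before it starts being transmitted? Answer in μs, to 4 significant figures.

Each queued packet: L/R = 58400/89000000000 = 0.65618 μs.
9 queued → 5.90562 μs.
Queuing delay = 5.906 μs.

5.906 μs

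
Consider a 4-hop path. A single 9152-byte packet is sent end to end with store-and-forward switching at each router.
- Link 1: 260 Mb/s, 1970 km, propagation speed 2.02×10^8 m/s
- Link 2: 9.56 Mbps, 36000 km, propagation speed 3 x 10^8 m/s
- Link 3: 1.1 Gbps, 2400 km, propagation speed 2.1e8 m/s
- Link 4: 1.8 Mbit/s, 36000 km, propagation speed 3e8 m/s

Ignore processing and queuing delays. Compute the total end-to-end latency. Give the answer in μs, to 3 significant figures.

L = 9152 × 8 = 73216 bits.
Transmission delays (L/R per hop): 281.6, 7658.58, 66.56, 40675.6 μs; sum = 48682.3 μs.
Propagation delays (d/s per hop): 9752.48, 120000, 11428.6, 120000 μs; sum = 261181 μs.
End-to-end = 310000 μs.

310000 μs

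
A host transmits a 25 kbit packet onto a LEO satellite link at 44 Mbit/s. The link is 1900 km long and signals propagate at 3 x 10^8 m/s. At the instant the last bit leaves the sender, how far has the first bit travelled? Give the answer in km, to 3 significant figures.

t_tx = L/R = 25000/44000000 = 0.000568182 s.
Distance = s × t_tx = 300000000 × 0.000568182 = 170 km.

170 km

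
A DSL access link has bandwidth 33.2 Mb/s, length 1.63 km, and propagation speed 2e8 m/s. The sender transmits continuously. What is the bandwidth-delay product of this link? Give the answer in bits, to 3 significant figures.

271 bits

Propagation delay = 1630 / 200000000 = 8.15e-06 s.
BDP = R × t_prop = 3.32e+07 × 8.15e-06 = 270.58 bits.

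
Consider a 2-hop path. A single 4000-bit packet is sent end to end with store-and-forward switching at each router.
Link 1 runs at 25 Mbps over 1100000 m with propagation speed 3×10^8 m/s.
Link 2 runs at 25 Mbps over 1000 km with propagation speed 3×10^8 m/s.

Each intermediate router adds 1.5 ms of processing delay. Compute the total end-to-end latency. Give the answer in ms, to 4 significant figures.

8.820 ms

Transmission delay per hop = L/R = 4000/25000000 = 0.16 ms; 2 hops → 0.32 ms.
Propagation delays (d/s per hop): 3.66667, 3.33333 ms; sum = 7 ms.
Processing at 1 router(s): 1 × 1.5 ms = 1.5 ms.
End-to-end = 8.820 ms.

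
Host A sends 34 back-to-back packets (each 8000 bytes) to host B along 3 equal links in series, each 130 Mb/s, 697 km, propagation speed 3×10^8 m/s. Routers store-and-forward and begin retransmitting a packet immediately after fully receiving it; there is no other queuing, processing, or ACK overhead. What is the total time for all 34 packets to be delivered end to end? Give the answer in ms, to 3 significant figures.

Per-hop transmission t_tx = L/R = 64000/130000000 = 0.492308 ms.
Per-hop propagation t_prop = 697000/300000000 = 2.32333 ms.
Pipeline fill: first packet needs 3·t_tx to clear all hops; remaining 33 packets each add one t_tx.
Total = (3+34-1)·t_tx + 3·t_prop = 36·0.492308 + 3·2.32333 = 24.7 ms.

24.7 ms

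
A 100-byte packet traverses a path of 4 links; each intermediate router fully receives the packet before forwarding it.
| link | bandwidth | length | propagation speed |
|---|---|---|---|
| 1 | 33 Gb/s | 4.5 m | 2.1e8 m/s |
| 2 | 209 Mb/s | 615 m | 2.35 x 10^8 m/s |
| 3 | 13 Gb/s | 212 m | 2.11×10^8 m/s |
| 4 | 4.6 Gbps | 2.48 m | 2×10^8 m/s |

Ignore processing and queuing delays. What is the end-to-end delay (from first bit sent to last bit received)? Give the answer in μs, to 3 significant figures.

L = 100 × 8 = 800 bits.
Transmission delays (L/R per hop): 0.0242424, 3.82775, 0.0615385, 0.173913 μs; sum = 4.08745 μs.
Propagation delays (d/s per hop): 0.0214286, 2.61702, 1.00474, 0.0124 μs; sum = 3.65559 μs.
End-to-end = 7.74 μs.

7.74 μs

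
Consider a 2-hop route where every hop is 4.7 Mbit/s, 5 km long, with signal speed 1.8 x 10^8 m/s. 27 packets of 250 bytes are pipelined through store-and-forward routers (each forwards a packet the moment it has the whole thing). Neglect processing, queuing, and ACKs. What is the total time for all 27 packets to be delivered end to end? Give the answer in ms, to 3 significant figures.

12.0 ms

Per-hop transmission t_tx = L/R = 2000/4700000 = 0.425532 ms.
Per-hop propagation t_prop = 5000/180000000 = 0.0277778 ms.
Pipeline fill: first packet needs 2·t_tx to clear all hops; remaining 26 packets each add one t_tx.
Total = (2+27-1)·t_tx + 2·t_prop = 28·0.425532 + 2·0.0277778 = 12.0 ms.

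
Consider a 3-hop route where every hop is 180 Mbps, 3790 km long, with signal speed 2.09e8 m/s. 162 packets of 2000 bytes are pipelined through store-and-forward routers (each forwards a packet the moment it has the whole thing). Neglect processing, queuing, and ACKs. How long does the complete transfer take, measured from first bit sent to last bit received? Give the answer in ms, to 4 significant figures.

Per-hop transmission t_tx = L/R = 16000/180000000 = 0.0888889 ms.
Per-hop propagation t_prop = 3790000/209000000 = 18.134 ms.
Pipeline fill: first packet needs 3·t_tx to clear all hops; remaining 161 packets each add one t_tx.
Total = (3+162-1)·t_tx + 3·t_prop = 164·0.0888889 + 3·18.134 = 68.98 ms.

68.98 ms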